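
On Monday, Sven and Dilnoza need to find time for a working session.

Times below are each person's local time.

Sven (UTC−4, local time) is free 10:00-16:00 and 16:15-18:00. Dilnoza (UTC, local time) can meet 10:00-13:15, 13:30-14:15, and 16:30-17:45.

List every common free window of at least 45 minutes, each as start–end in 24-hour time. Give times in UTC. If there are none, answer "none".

16:30–17:45

Sven → UTC: 14:00–20:00, 20:15–22:00.
Dilnoza → UTC: 10:00–13:15, 13:30–14:15, 16:30–17:45.
Sven ∩ Dilnoza: 14:00–14:15, 16:30–17:45.
Windows ≥ 45 min: 16:30–17:45.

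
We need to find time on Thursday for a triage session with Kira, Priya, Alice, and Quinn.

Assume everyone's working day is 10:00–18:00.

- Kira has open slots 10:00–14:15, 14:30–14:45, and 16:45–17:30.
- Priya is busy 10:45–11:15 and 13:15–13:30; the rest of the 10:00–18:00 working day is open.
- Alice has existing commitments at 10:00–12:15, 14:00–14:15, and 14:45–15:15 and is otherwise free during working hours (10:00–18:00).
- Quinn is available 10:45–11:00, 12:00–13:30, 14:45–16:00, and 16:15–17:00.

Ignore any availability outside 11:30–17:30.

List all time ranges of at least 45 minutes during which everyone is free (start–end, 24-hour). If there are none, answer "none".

12:15–13:15

Priya free within 10:00–18:00: 10:00–10:45, 11:15–13:15, 13:30–18:00.
Alice free within 10:00–18:00: 12:15–14:00, 14:15–14:45, 15:15–18:00.
Kira ∩ Priya: 10:00–10:45, 11:15–13:15, 13:30–14:15, 14:30–14:45, 16:45–17:30.
Kira ∩ Priya ∩ Alice: 12:15–13:15, 13:30–14:00, 14:30–14:45, 16:45–17:30.
Kira ∩ Priya ∩ Alice ∩ Quinn: 12:15–13:15, 16:45–17:00.
Restricted to 11:30–17:30: 12:15–13:15, 16:45–17:00.
Windows ≥ 45 min: 12:15–13:15.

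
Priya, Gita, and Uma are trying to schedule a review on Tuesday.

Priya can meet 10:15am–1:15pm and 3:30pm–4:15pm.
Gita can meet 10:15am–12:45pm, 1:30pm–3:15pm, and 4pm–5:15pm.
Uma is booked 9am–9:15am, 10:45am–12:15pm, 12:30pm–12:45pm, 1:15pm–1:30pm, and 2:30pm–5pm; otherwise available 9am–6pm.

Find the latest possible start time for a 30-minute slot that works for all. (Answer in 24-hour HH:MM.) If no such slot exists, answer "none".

10:15

Uma free within 09:00–18:00: 09:15–10:45, 12:15–12:30, 12:45–13:15, 13:30–14:30, 17:00–18:00.
Priya ∩ Gita: 10:15–12:45, 16:00–16:15.
Priya ∩ Gita ∩ Uma: 10:15–10:45, 12:15–12:30.
Windows ≥ 30 min: 10:15–10:45.
Latest start in the last window 10:15–10:45 is 10:45 − 30 min = 10:15.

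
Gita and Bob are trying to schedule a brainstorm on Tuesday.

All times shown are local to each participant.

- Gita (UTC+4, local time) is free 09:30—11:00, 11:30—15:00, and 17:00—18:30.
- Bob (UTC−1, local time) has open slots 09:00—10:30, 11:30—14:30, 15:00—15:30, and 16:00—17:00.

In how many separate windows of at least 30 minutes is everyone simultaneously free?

Gita → UTC: 05:30–07:00, 07:30–11:00, 13:00–14:30.
Bob → UTC: 10:00–11:30, 12:30–15:30, 16:00–16:30, 17:00–18:00.
Gita ∩ Bob: 10:00–11:00, 13:00–14:30.
Windows ≥ 30 min: 10:00–11:00, 13:00–14:30.
That's 2 windows.

2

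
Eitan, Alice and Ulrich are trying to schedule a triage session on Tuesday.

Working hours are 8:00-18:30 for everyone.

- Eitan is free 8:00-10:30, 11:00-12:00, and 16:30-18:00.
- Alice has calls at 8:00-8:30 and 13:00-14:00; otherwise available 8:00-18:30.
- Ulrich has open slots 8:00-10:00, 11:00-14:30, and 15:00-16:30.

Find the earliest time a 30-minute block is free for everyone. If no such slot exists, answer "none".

Alice free within 08:00–18:30: 08:30–13:00, 14:00–18:30.
Eitan ∩ Alice: 08:30–10:30, 11:00–12:00, 16:30–18:00.
Eitan ∩ Alice ∩ Ulrich: 08:30–10:00, 11:00–12:00.
Windows ≥ 30 min: 08:30–10:00, 11:00–12:00.
Earliest such window starts at 08:30.

08:30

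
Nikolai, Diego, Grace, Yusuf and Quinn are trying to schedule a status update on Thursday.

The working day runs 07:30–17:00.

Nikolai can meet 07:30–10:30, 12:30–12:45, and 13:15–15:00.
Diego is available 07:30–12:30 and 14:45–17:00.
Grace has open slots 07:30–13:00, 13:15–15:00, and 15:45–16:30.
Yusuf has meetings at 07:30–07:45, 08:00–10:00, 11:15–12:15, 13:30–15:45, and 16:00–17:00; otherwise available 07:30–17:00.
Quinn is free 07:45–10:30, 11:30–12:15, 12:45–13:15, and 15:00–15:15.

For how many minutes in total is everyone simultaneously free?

Yusuf free within 07:30–17:00: 07:45–08:00, 10:00–11:15, 12:15–13:30, 15:45–16:00.
Nikolai ∩ Diego: 07:30–10:30, 14:45–15:00.
Nikolai ∩ Diego ∩ Grace: 07:30–10:30, 14:45–15:00.
Nikolai ∩ Diego ∩ Grace ∩ Yusuf: 07:45–08:00, 10:00–10:30.
Nikolai ∩ Diego ∩ Grace ∩ Yusuf ∩ Quinn: 07:45–08:00, 10:00–10:30.
Total common minutes: 15 + 30 = 45.

45 minutes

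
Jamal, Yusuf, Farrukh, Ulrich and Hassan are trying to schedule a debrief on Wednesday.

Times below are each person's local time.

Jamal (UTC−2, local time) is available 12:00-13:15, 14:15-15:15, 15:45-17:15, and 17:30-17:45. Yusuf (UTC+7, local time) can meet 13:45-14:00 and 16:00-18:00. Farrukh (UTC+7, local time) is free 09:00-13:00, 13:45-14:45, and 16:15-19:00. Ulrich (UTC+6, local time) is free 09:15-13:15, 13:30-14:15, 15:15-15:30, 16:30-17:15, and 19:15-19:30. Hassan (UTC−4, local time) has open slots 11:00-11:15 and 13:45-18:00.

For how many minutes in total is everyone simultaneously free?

0 minutes

Jamal → UTC: 14:00–15:15, 16:15–17:15, 17:45–19:15, 19:30–19:45.
Yusuf → UTC: 06:45–07:00, 09:00–11:00.
Farrukh → UTC: 02:00–06:00, 06:45–07:45, 09:15–12:00.
Ulrich → UTC: 03:15–07:15, 07:30–08:15, 09:15–09:30, 10:30–11:15, 13:15–13:30.
Hassan → UTC: 15:00–15:15, 17:45–22:00.
Jamal ∩ Yusuf: (none).
Jamal ∩ Yusuf ∩ Farrukh: (none).
Jamal ∩ Yusuf ∩ Farrukh ∩ Ulrich: (none).
Jamal ∩ Yusuf ∩ Farrukh ∩ Ulrich ∩ Hassan: (none).
Total common minutes: 0.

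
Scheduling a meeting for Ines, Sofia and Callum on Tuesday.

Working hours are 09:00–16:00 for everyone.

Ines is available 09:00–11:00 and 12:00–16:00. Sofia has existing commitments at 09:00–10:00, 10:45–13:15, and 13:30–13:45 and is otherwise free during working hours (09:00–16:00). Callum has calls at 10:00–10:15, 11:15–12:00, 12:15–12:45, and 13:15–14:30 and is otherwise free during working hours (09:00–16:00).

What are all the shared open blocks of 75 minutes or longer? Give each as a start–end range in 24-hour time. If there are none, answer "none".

Sofia free within 09:00–16:00: 10:00–10:45, 13:15–13:30, 13:45–16:00.
Callum free within 09:00–16:00: 09:00–10:00, 10:15–11:15, 12:00–12:15, 12:45–13:15, 14:30–16:00.
Ines ∩ Sofia: 10:00–10:45, 13:15–13:30, 13:45–16:00.
Ines ∩ Sofia ∩ Callum: 10:15–10:45, 14:30–16:00.
Windows ≥ 75 min: 14:30–16:00.

14:30–16:00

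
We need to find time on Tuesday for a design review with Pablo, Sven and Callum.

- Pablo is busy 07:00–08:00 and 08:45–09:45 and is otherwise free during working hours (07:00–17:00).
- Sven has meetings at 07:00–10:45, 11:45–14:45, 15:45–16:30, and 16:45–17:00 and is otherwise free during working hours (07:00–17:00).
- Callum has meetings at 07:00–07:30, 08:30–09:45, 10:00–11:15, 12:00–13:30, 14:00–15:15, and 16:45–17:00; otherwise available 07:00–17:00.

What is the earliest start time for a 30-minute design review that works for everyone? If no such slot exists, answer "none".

11:15

Pablo free within 07:00–17:00: 08:00–08:45, 09:45–17:00.
Sven free within 07:00–17:00: 10:45–11:45, 14:45–15:45, 16:30–16:45.
Callum free within 07:00–17:00: 07:30–08:30, 09:45–10:00, 11:15–12:00, 13:30–14:00, 15:15–16:45.
Pablo ∩ Sven: 10:45–11:45, 14:45–15:45, 16:30–16:45.
Pablo ∩ Sven ∩ Callum: 11:15–11:45, 15:15–15:45, 16:30–16:45.
Windows ≥ 30 min: 11:15–11:45, 15:15–15:45.
Earliest such window starts at 11:15.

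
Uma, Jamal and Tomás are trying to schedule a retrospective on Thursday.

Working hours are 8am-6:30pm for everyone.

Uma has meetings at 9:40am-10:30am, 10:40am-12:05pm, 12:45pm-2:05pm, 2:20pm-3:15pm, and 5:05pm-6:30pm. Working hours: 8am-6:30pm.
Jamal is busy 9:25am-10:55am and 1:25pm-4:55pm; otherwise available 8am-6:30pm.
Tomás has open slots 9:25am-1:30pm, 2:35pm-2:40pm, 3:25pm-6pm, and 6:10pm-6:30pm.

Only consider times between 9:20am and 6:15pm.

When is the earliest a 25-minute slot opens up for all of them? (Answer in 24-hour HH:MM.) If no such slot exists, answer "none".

12:05

Uma free within 08:00–18:30: 08:00–09:40, 10:30–10:40, 12:05–12:45, 14:05–14:20, 15:15–17:05.
Jamal free within 08:00–18:30: 08:00–09:25, 10:55–13:25, 16:55–18:30.
Uma ∩ Jamal: 08:00–09:25, 12:05–12:45, 16:55–17:05.
Uma ∩ Jamal ∩ Tomás: 12:05–12:45, 16:55–17:05.
Restricted to 09:20–18:15: 12:05–12:45, 16:55–17:05.
Windows ≥ 25 min: 12:05–12:45.
Earliest such window starts at 12:05.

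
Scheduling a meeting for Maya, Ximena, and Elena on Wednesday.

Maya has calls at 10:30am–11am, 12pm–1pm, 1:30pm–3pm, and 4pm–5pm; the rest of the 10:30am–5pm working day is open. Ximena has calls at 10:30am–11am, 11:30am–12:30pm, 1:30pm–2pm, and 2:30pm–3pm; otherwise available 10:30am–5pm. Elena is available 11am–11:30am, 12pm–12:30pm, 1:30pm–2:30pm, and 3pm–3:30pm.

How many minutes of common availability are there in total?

Maya free within 10:30–17:00: 11:00–12:00, 13:00–13:30, 15:00–16:00.
Ximena free within 10:30–17:00: 11:00–11:30, 12:30–13:30, 14:00–14:30, 15:00–17:00.
Maya ∩ Ximena: 11:00–11:30, 13:00–13:30, 15:00–16:00.
Maya ∩ Ximena ∩ Elena: 11:00–11:30, 15:00–15:30.
Total common minutes: 30 + 30 = 60.

60 minutes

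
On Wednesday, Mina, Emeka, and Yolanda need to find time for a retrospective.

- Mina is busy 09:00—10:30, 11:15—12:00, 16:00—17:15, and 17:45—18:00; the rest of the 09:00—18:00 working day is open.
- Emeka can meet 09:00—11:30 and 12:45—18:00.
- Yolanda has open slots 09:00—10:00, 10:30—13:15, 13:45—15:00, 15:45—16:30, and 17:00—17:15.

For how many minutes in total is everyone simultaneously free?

165 minutes

Mina free within 09:00–18:00: 10:30–11:15, 12:00–16:00, 17:15–17:45.
Mina ∩ Emeka: 10:30–11:15, 12:45–16:00, 17:15–17:45.
Mina ∩ Emeka ∩ Yolanda: 10:30–11:15, 12:45–13:15, 13:45–15:00, 15:45–16:00.
Total common minutes: 45 + 30 + 75 + 15 = 165.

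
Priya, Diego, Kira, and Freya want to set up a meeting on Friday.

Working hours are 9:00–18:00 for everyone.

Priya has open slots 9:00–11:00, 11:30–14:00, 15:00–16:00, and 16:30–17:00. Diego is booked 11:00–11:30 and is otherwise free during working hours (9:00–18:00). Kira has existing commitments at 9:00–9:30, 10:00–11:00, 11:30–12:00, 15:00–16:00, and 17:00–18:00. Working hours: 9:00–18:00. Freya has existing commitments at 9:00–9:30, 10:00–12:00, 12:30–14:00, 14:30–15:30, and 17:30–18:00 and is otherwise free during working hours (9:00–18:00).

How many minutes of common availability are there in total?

90 minutes

Diego free within 09:00–18:00: 09:00–11:00, 11:30–18:00.
Kira free within 09:00–18:00: 09:30–10:00, 11:00–11:30, 12:00–15:00, 16:00–17:00.
Freya free within 09:00–18:00: 09:30–10:00, 12:00–12:30, 14:00–14:30, 15:30–17:30.
Priya ∩ Diego: 09:00–11:00, 11:30–14:00, 15:00–16:00, 16:30–17:00.
Priya ∩ Diego ∩ Kira: 09:30–10:00, 12:00–14:00, 16:30–17:00.
Priya ∩ Diego ∩ Kira ∩ Freya: 09:30–10:00, 12:00–12:30, 16:30–17:00.
Total common minutes: 30 + 30 + 30 = 90.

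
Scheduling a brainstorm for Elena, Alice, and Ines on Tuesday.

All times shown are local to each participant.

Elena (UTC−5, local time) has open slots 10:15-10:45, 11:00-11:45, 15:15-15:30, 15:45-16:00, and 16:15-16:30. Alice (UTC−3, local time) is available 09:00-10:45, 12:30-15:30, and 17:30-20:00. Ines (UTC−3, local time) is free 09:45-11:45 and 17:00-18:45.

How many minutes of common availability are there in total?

Elena → UTC: 15:15–15:45, 16:00–16:45, 20:15–20:30, 20:45–21:00, 21:15–21:30.
Alice → UTC: 12:00–13:45, 15:30–18:30, 20:30–23:00.
Ines → UTC: 12:45–14:45, 20:00–21:45.
Elena ∩ Alice: 15:30–15:45, 16:00–16:45, 20:45–21:00, 21:15–21:30.
Elena ∩ Alice ∩ Ines: 20:45–21:00, 21:15–21:30.
Total common minutes: 15 + 15 = 30.

30 minutes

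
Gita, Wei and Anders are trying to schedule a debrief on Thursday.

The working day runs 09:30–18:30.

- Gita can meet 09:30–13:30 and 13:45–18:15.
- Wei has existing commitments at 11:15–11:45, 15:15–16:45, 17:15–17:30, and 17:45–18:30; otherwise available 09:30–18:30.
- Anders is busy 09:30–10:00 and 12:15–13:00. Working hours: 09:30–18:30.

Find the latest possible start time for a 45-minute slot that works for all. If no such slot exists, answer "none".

Wei free within 09:30–18:30: 09:30–11:15, 11:45–15:15, 16:45–17:15, 17:30–17:45.
Anders free within 09:30–18:30: 10:00–12:15, 13:00–18:30.
Gita ∩ Wei: 09:30–11:15, 11:45–13:30, 13:45–15:15, 16:45–17:15, 17:30–17:45.
Gita ∩ Wei ∩ Anders: 10:00–11:15, 11:45–12:15, 13:00–13:30, 13:45–15:15, 16:45–17:15, 17:30–17:45.
Windows ≥ 45 min: 10:00–11:15, 13:45–15:15.
Latest start in the last window 13:45–15:15 is 15:15 − 45 min = 14:30.

14:30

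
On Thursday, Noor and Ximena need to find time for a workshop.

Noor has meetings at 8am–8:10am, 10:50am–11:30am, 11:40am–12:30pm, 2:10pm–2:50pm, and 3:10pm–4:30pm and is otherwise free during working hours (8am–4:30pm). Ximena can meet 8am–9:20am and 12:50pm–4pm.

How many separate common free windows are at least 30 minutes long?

2

Noor free within 08:00–16:30: 08:10–10:50, 11:30–11:40, 12:30–14:10, 14:50–15:10.
Noor ∩ Ximena: 08:10–09:20, 12:50–14:10, 14:50–15:10.
Windows ≥ 30 min: 08:10–09:20, 12:50–14:10.
That's 2 windows.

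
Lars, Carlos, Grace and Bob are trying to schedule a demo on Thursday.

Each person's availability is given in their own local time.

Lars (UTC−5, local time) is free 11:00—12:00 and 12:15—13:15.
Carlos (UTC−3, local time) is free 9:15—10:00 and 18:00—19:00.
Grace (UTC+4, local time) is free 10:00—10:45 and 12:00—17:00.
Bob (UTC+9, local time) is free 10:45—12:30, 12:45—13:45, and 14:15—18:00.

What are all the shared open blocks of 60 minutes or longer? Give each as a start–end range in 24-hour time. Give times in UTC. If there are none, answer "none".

none

Lars → UTC: 16:00–17:00, 17:15–18:15.
Carlos → UTC: 12:15–13:00, 21:00–22:00.
Grace → UTC: 06:00–06:45, 08:00–13:00.
Bob → UTC: 01:45–03:30, 03:45–04:45, 05:15–09:00.
Lars ∩ Carlos: (none).
Lars ∩ Carlos ∩ Grace: (none).
Lars ∩ Carlos ∩ Grace ∩ Bob: (none).
Windows ≥ 60 min: (none).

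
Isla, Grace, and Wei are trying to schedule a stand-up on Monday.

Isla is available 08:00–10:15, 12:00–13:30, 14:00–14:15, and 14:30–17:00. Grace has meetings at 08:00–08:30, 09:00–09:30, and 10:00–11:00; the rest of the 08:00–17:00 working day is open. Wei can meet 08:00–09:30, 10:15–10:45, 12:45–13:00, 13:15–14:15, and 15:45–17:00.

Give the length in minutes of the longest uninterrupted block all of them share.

75 minutes

Grace free within 08:00–17:00: 08:30–09:00, 09:30–10:00, 11:00–17:00.
Isla ∩ Grace: 08:30–09:00, 09:30–10:00, 12:00–13:30, 14:00–14:15, 14:30–17:00.
Isla ∩ Grace ∩ Wei: 08:30–09:00, 12:45–13:00, 13:15–13:30, 14:00–14:15, 15:45–17:00.
Common window lengths: 30, 15, 15, 15, 75 min; longest is 75.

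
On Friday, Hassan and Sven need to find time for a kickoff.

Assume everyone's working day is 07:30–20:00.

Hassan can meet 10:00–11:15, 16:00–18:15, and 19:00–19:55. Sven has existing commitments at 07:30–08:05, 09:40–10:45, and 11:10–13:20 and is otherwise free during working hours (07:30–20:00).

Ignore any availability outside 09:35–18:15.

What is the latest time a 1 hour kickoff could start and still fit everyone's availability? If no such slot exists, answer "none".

Sven free within 07:30–20:00: 08:05–09:40, 10:45–11:10, 13:20–20:00.
Hassan ∩ Sven: 10:45–11:10, 16:00–18:15, 19:00–19:55.
Restricted to 09:35–18:15: 10:45–11:10, 16:00–18:15.
Windows ≥ 60 min: 16:00–18:15.
Latest start in the last window 16:00–18:15 is 18:15 − 60 min = 17:15.

17:15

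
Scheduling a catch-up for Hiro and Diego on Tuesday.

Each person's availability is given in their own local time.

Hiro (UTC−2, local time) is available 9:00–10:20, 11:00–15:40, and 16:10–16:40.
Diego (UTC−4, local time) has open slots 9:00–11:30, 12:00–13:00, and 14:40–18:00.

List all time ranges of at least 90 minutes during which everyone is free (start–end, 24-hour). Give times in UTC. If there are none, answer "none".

Hiro → UTC: 11:00–12:20, 13:00–17:40, 18:10–18:40.
Diego → UTC: 13:00–15:30, 16:00–17:00, 18:40–22:00.
Hiro ∩ Diego: 13:00–15:30, 16:00–17:00.
Windows ≥ 90 min: 13:00–15:30.

13:00–15:30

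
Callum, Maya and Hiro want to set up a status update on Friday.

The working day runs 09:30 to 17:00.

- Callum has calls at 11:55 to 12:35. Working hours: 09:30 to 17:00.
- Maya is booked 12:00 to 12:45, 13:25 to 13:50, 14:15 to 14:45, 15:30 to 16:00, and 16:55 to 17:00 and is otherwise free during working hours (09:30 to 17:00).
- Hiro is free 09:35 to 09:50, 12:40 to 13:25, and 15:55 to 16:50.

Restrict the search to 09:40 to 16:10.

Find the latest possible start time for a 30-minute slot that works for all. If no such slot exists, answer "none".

12:55

Callum free within 09:30–17:00: 09:30–11:55, 12:35–17:00.
Maya free within 09:30–17:00: 09:30–12:00, 12:45–13:25, 13:50–14:15, 14:45–15:30, 16:00–16:55.
Callum ∩ Maya: 09:30–11:55, 12:45–13:25, 13:50–14:15, 14:45–15:30, 16:00–16:55.
Callum ∩ Maya ∩ Hiro: 09:35–09:50, 12:45–13:25, 16:00–16:50.
Restricted to 09:40–16:10: 09:40–09:50, 12:45–13:25, 16:00–16:10.
Windows ≥ 30 min: 12:45–13:25.
Latest start in the last window 12:45–13:25 is 13:25 − 30 min = 12:55.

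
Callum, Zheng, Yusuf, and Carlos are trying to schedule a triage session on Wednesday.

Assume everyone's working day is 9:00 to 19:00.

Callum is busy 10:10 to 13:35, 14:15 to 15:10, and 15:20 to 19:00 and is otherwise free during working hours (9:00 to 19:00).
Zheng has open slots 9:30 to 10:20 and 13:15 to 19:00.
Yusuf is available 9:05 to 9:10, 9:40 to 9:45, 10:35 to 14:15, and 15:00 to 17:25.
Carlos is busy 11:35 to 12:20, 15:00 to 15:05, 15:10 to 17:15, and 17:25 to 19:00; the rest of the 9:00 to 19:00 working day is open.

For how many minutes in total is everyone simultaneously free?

Callum free within 09:00–19:00: 09:00–10:10, 13:35–14:15, 15:10–15:20.
Carlos free within 09:00–19:00: 09:00–11:35, 12:20–15:00, 15:05–15:10, 17:15–17:25.
Callum ∩ Zheng: 09:30–10:10, 13:35–14:15, 15:10–15:20.
Callum ∩ Zheng ∩ Yusuf: 09:40–09:45, 13:35–14:15, 15:10–15:20.
Callum ∩ Zheng ∩ Yusuf ∩ Carlos: 09:40–09:45, 13:35–14:15.
Total common minutes: 5 + 40 = 45.

45 minutes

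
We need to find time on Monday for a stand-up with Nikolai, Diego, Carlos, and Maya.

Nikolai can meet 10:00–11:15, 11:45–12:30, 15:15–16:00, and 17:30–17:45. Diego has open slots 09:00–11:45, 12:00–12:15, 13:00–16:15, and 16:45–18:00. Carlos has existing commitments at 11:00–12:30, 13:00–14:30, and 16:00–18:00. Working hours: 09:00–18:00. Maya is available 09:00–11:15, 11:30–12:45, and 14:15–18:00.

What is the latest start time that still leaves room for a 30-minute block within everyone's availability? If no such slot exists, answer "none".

15:30

Carlos free within 09:00–18:00: 09:00–11:00, 12:30–13:00, 14:30–16:00.
Nikolai ∩ Diego: 10:00–11:15, 12:00–12:15, 15:15–16:00, 17:30–17:45.
Nikolai ∩ Diego ∩ Carlos: 10:00–11:00, 15:15–16:00.
Nikolai ∩ Diego ∩ Carlos ∩ Maya: 10:00–11:00, 15:15–16:00.
Windows ≥ 30 min: 10:00–11:00, 15:15–16:00.
Latest start in the last window 15:15–16:00 is 16:00 − 30 min = 15:30.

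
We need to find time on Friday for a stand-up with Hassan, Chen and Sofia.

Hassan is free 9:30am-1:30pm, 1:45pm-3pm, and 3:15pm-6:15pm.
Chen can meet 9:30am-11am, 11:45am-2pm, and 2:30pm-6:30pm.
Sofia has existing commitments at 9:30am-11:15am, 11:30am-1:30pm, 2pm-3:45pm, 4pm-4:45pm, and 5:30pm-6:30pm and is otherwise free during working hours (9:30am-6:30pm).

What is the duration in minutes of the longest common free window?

Sofia free within 09:30–18:30: 11:15–11:30, 13:30–14:00, 15:45–16:00, 16:45–17:30.
Hassan ∩ Chen: 09:30–11:00, 11:45–13:30, 13:45–14:00, 14:30–15:00, 15:15–18:15.
Hassan ∩ Chen ∩ Sofia: 13:45–14:00, 15:45–16:00, 16:45–17:30.
Common window lengths: 15, 15, 45 min; longest is 45.

45 minutes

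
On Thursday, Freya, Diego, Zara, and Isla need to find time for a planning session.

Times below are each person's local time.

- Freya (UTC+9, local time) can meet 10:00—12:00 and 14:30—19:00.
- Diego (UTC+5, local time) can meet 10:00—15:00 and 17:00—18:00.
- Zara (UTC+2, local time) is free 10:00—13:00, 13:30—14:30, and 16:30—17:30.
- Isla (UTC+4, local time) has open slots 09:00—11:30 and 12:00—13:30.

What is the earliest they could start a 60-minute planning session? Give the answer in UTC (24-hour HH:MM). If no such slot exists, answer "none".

08:00

Freya → UTC: 01:00–03:00, 05:30–10:00.
Diego → UTC: 05:00–10:00, 12:00–13:00.
Zara → UTC: 08:00–11:00, 11:30–12:30, 14:30–15:30.
Isla → UTC: 05:00–07:30, 08:00–09:30.
Freya ∩ Diego: 05:30–10:00.
Freya ∩ Diego ∩ Zara: 08:00–10:00.
Freya ∩ Diego ∩ Zara ∩ Isla: 08:00–09:30.
Windows ≥ 60 min: 08:00–09:30.
Earliest such window starts at 08:00.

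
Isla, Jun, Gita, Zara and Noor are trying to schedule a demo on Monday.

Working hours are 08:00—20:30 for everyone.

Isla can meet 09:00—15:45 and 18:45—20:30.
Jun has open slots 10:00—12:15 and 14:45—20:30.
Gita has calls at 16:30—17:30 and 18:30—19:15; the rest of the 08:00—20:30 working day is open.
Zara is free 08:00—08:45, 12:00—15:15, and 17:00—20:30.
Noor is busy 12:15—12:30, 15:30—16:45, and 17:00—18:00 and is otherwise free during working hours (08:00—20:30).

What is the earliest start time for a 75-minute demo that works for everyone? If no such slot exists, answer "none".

19:15

Gita free within 08:00–20:30: 08:00–16:30, 17:30–18:30, 19:15–20:30.
Noor free within 08:00–20:30: 08:00–12:15, 12:30–15:30, 16:45–17:00, 18:00–20:30.
Isla ∩ Jun: 10:00–12:15, 14:45–15:45, 18:45–20:30.
Isla ∩ Jun ∩ Gita: 10:00–12:15, 14:45–15:45, 19:15–20:30.
Isla ∩ Jun ∩ Gita ∩ Zara: 12:00–12:15, 14:45–15:15, 19:15–20:30.
Isla ∩ Jun ∩ Gita ∩ Zara ∩ Noor: 12:00–12:15, 14:45–15:15, 19:15–20:30.
Windows ≥ 75 min: 19:15–20:30.
Earliest such window starts at 19:15.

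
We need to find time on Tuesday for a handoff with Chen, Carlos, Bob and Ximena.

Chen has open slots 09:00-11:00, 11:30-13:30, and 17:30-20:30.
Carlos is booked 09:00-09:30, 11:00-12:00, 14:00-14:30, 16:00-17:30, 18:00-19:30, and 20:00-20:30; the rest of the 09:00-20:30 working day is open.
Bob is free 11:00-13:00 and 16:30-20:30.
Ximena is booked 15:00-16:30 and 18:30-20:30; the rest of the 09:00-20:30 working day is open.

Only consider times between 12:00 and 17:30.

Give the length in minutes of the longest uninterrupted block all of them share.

60 minutes

Carlos free within 09:00–20:30: 09:30–11:00, 12:00–14:00, 14:30–16:00, 17:30–18:00, 19:30–20:00.
Ximena free within 09:00–20:30: 09:00–15:00, 16:30–18:30.
Chen ∩ Carlos: 09:30–11:00, 12:00–13:30, 17:30–18:00, 19:30–20:00.
Chen ∩ Carlos ∩ Bob: 12:00–13:00, 17:30–18:00, 19:30–20:00.
Chen ∩ Carlos ∩ Bob ∩ Ximena: 12:00–13:00, 17:30–18:00.
Restricted to 12:00–17:30: 12:00–13:00.
Single common window of 60 minutes.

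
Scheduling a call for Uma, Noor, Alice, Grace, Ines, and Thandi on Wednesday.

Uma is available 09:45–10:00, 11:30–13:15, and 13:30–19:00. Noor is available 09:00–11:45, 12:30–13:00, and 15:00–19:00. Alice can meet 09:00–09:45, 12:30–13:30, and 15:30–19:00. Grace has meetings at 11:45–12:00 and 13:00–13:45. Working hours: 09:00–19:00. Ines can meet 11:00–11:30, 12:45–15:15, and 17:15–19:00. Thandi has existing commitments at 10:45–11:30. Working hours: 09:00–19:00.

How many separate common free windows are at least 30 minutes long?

1

Grace free within 09:00–19:00: 09:00–11:45, 12:00–13:00, 13:45–19:00.
Thandi free within 09:00–19:00: 09:00–10:45, 11:30–19:00.
Uma ∩ Noor: 09:45–10:00, 11:30–11:45, 12:30–13:00, 15:00–19:00.
Uma ∩ Noor ∩ Alice: 12:30–13:00, 15:30–19:00.
Uma ∩ Noor ∩ Alice ∩ Grace: 12:30–13:00, 15:30–19:00.
Uma ∩ Noor ∩ Alice ∩ Grace ∩ Ines: 12:45–13:00, 17:15–19:00.
Uma ∩ Noor ∩ Alice ∩ Grace ∩ Ines ∩ Thandi: 12:45–13:00, 17:15–19:00.
Windows ≥ 30 min: 17:15–19:00.
That's 1 window.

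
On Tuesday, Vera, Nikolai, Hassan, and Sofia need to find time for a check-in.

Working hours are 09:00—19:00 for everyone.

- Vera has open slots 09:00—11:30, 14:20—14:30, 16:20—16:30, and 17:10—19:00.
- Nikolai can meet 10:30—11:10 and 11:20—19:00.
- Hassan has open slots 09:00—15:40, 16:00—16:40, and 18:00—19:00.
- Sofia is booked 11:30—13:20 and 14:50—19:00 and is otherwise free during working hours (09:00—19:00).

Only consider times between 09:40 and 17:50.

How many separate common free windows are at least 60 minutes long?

0

Sofia free within 09:00–19:00: 09:00–11:30, 13:20–14:50.
Vera ∩ Nikolai: 10:30–11:10, 11:20–11:30, 14:20–14:30, 16:20–16:30, 17:10–19:00.
Vera ∩ Nikolai ∩ Hassan: 10:30–11:10, 11:20–11:30, 14:20–14:30, 16:20–16:30, 18:00–19:00.
Vera ∩ Nikolai ∩ Hassan ∩ Sofia: 10:30–11:10, 11:20–11:30, 14:20–14:30.
Restricted to 09:40–17:50: 10:30–11:10, 11:20–11:30, 14:20–14:30.
Windows ≥ 60 min: (none).
That's 0 windows.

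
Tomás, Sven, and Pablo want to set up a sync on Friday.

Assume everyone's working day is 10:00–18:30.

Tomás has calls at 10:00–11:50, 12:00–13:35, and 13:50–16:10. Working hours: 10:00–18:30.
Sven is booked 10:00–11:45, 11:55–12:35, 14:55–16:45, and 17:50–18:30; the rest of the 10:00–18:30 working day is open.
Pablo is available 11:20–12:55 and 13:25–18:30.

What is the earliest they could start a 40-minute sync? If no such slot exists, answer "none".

16:45

Tomás free within 10:00–18:30: 11:50–12:00, 13:35–13:50, 16:10–18:30.
Sven free within 10:00–18:30: 11:45–11:55, 12:35–14:55, 16:45–17:50.
Tomás ∩ Sven: 11:50–11:55, 13:35–13:50, 16:45–17:50.
Tomás ∩ Sven ∩ Pablo: 11:50–11:55, 13:35–13:50, 16:45–17:50.
Windows ≥ 40 min: 16:45–17:50.
Earliest such window starts at 16:45.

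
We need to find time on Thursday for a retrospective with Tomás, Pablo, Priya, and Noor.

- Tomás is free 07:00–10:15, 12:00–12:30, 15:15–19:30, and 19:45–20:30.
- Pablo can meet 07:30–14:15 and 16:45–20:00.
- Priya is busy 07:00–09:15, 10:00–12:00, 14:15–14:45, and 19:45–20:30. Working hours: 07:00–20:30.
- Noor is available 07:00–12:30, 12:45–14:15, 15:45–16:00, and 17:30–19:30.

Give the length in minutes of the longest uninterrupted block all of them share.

Priya free within 07:00–20:30: 09:15–10:00, 12:00–14:15, 14:45–19:45.
Tomás ∩ Pablo: 07:30–10:15, 12:00–12:30, 16:45–19:30, 19:45–20:00.
Tomás ∩ Pablo ∩ Priya: 09:15–10:00, 12:00–12:30, 16:45–19:30.
Tomás ∩ Pablo ∩ Priya ∩ Noor: 09:15–10:00, 12:00–12:30, 17:30–19:30.
Common window lengths: 45, 30, 120 min; longest is 120.

120 minutes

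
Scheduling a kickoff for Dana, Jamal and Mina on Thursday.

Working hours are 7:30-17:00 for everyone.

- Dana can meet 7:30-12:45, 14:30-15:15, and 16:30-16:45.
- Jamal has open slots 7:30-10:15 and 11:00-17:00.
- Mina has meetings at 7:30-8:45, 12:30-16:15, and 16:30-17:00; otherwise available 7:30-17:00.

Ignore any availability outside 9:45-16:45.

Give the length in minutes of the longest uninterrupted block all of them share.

Mina free within 07:30–17:00: 08:45–12:30, 16:15–16:30.
Dana ∩ Jamal: 07:30–10:15, 11:00–12:45, 14:30–15:15, 16:30–16:45.
Dana ∩ Jamal ∩ Mina: 08:45–10:15, 11:00–12:30.
Restricted to 09:45–16:45: 09:45–10:15, 11:00–12:30.
Common window lengths: 30, 90 min; longest is 90.

90 minutes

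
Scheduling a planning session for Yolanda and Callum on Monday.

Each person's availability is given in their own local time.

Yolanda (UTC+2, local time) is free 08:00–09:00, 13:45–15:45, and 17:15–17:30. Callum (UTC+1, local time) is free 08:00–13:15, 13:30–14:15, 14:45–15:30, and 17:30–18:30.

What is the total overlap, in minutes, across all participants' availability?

Yolanda → UTC: 06:00–07:00, 11:45–13:45, 15:15–15:30.
Callum → UTC: 07:00–12:15, 12:30–13:15, 13:45–14:30, 16:30–17:30.
Yolanda ∩ Callum: 11:45–12:15, 12:30–13:15.
Total common minutes: 30 + 45 = 75.

75 minutes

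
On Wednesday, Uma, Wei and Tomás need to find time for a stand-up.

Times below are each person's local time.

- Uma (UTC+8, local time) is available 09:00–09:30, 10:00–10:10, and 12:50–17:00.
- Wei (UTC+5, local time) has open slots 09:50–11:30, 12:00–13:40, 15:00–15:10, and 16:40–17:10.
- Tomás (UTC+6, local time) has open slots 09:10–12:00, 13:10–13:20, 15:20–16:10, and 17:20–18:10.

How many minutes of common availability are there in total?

80 minutes

Uma → UTC: 01:00–01:30, 02:00–02:10, 04:50–09:00.
Wei → UTC: 04:50–06:30, 07:00–08:40, 10:00–10:10, 11:40–12:10.
Tomás → UTC: 03:10–06:00, 07:10–07:20, 09:20–10:10, 11:20–12:10.
Uma ∩ Wei: 04:50–06:30, 07:00–08:40.
Uma ∩ Wei ∩ Tomás: 04:50–06:00, 07:10–07:20.
Total common minutes: 70 + 10 = 80.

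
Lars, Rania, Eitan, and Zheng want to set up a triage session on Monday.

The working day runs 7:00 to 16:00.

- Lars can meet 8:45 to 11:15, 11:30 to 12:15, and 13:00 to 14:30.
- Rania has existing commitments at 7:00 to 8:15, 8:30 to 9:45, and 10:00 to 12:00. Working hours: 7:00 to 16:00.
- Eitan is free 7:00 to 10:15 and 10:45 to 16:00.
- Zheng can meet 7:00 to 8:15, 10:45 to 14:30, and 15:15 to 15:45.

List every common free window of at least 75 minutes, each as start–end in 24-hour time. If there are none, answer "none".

13:00–14:30

Rania free within 07:00–16:00: 08:15–08:30, 09:45–10:00, 12:00–16:00.
Lars ∩ Rania: 09:45–10:00, 12:00–12:15, 13:00–14:30.
Lars ∩ Rania ∩ Eitan: 09:45–10:00, 12:00–12:15, 13:00–14:30.
Lars ∩ Rania ∩ Eitan ∩ Zheng: 12:00–12:15, 13:00–14:30.
Windows ≥ 75 min: 13:00–14:30.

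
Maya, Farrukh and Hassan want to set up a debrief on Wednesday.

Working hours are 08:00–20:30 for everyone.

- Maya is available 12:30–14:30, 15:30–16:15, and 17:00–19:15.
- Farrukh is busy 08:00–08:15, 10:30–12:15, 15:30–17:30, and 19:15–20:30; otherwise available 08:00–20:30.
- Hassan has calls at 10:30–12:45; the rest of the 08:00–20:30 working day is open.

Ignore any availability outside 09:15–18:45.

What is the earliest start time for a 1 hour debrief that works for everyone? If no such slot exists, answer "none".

12:45

Farrukh free within 08:00–20:30: 08:15–10:30, 12:15–15:30, 17:30–19:15.
Hassan free within 08:00–20:30: 08:00–10:30, 12:45–20:30.
Maya ∩ Farrukh: 12:30–14:30, 17:30–19:15.
Maya ∩ Farrukh ∩ Hassan: 12:45–14:30, 17:30–19:15.
Restricted to 09:15–18:45: 12:45–14:30, 17:30–18:45.
Windows ≥ 60 min: 12:45–14:30, 17:30–18:45.
Earliest such window starts at 12:45.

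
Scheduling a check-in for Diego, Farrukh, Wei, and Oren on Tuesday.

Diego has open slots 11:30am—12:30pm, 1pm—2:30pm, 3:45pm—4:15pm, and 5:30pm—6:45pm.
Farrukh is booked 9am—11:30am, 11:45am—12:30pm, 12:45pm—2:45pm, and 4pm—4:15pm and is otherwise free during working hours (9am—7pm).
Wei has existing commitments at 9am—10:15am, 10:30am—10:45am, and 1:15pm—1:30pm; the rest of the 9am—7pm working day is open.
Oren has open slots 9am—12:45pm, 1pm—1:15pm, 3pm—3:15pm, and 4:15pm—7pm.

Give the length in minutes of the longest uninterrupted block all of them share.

75 minutes

Farrukh free within 09:00–19:00: 11:30–11:45, 12:30–12:45, 14:45–16:00, 16:15–19:00.
Wei free within 09:00–19:00: 10:15–10:30, 10:45–13:15, 13:30–19:00.
Diego ∩ Farrukh: 11:30–11:45, 15:45–16:00, 17:30–18:45.
Diego ∩ Farrukh ∩ Wei: 11:30–11:45, 15:45–16:00, 17:30–18:45.
Diego ∩ Farrukh ∩ Wei ∩ Oren: 11:30–11:45, 17:30–18:45.
Common window lengths: 15, 75 min; longest is 75.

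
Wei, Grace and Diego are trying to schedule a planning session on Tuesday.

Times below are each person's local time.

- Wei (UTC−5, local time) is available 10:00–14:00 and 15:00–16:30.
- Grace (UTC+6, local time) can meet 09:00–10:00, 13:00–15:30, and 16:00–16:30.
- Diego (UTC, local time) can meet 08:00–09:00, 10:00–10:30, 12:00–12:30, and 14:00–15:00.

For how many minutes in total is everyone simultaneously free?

0 minutes

Wei → UTC: 15:00–19:00, 20:00–21:30.
Grace → UTC: 03:00–04:00, 07:00–09:30, 10:00–10:30.
Diego → UTC: 08:00–09:00, 10:00–10:30, 12:00–12:30, 14:00–15:00.
Wei ∩ Grace: (none).
Wei ∩ Grace ∩ Diego: (none).
Total common minutes: 0.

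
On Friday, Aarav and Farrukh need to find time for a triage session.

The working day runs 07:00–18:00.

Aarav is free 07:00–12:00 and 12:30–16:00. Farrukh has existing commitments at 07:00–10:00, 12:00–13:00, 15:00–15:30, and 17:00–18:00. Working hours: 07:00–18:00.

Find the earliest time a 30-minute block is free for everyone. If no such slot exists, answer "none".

10:00

Farrukh free within 07:00–18:00: 10:00–12:00, 13:00–15:00, 15:30–17:00.
Aarav ∩ Farrukh: 10:00–12:00, 13:00–15:00, 15:30–16:00.
Windows ≥ 30 min: 10:00–12:00, 13:00–15:00, 15:30–16:00.
Earliest such window starts at 10:00.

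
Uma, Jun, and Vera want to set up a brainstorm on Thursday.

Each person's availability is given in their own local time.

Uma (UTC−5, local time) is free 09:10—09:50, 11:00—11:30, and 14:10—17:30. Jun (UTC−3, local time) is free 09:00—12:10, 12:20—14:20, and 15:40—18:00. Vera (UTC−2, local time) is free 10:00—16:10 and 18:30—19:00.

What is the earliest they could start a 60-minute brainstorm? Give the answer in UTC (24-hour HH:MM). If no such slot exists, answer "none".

none

Uma → UTC: 14:10–14:50, 16:00–16:30, 19:10–22:30.
Jun → UTC: 12:00–15:10, 15:20–17:20, 18:40–21:00.
Vera → UTC: 12:00–18:10, 20:30–21:00.
Uma ∩ Jun: 14:10–14:50, 16:00–16:30, 19:10–21:00.
Uma ∩ Jun ∩ Vera: 14:10–14:50, 16:00–16:30, 20:30–21:00.
Windows ≥ 60 min: (none).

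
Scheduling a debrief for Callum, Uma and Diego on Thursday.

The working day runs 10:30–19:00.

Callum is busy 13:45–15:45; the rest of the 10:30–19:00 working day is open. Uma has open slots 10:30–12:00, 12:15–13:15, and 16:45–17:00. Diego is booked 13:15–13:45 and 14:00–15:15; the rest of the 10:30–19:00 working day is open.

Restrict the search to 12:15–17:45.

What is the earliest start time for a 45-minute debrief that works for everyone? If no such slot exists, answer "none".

Callum free within 10:30–19:00: 10:30–13:45, 15:45–19:00.
Diego free within 10:30–19:00: 10:30–13:15, 13:45–14:00, 15:15–19:00.
Callum ∩ Uma: 10:30–12:00, 12:15–13:15, 16:45–17:00.
Callum ∩ Uma ∩ Diego: 10:30–12:00, 12:15–13:15, 16:45–17:00.
Restricted to 12:15–17:45: 12:15–13:15, 16:45–17:00.
Windows ≥ 45 min: 12:15–13:15.
Earliest such window starts at 12:15.

12:15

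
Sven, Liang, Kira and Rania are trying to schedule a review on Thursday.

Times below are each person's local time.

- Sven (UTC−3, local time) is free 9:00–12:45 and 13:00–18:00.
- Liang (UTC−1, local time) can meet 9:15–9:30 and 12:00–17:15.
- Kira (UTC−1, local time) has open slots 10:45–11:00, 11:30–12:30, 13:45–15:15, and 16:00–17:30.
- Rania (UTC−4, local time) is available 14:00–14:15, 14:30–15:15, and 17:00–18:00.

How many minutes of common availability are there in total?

Sven → UTC: 12:00–15:45, 16:00–21:00.
Liang → UTC: 10:15–10:30, 13:00–18:15.
Kira → UTC: 11:45–12:00, 12:30–13:30, 14:45–16:15, 17:00–18:30.
Rania → UTC: 18:00–18:15, 18:30–19:15, 21:00–22:00.
Sven ∩ Liang: 13:00–15:45, 16:00–18:15.
Sven ∩ Liang ∩ Kira: 13:00–13:30, 14:45–15:45, 16:00–16:15, 17:00–18:15.
Sven ∩ Liang ∩ Kira ∩ Rania: 18:00–18:15.
Total common minutes: 15.

15 minutes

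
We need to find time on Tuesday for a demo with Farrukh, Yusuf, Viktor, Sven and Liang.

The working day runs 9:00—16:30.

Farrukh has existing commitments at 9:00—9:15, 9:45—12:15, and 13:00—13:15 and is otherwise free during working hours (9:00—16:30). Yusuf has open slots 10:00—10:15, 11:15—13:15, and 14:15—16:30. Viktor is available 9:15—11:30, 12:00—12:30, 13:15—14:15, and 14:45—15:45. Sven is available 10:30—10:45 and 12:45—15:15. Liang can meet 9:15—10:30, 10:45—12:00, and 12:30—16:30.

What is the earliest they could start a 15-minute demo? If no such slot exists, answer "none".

Farrukh free within 09:00–16:30: 09:15–09:45, 12:15–13:00, 13:15–16:30.
Farrukh ∩ Yusuf: 12:15–13:00, 14:15–16:30.
Farrukh ∩ Yusuf ∩ Viktor: 12:15–12:30, 14:45–15:45.
Farrukh ∩ Yusuf ∩ Viktor ∩ Sven: 14:45–15:15.
Farrukh ∩ Yusuf ∩ Viktor ∩ Sven ∩ Liang: 14:45–15:15.
Windows ≥ 15 min: 14:45–15:15.
Earliest such window starts at 14:45.

14:45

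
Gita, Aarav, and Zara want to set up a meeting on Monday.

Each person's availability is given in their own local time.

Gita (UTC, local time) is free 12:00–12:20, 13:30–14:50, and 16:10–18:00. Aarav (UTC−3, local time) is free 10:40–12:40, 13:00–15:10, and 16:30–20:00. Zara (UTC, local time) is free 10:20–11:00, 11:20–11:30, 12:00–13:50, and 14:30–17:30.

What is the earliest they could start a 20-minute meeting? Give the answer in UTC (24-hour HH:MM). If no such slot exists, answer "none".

Gita → UTC: 12:00–12:20, 13:30–14:50, 16:10–18:00.
Aarav → UTC: 13:40–15:40, 16:00–18:10, 19:30–23:00.
Zara → UTC: 10:20–11:00, 11:20–11:30, 12:00–13:50, 14:30–17:30.
Gita ∩ Aarav: 13:40–14:50, 16:10–18:00.
Gita ∩ Aarav ∩ Zara: 13:40–13:50, 14:30–14:50, 16:10–17:30.
Windows ≥ 20 min: 14:30–14:50, 16:10–17:30.
Earliest such window starts at 14:30.

14:30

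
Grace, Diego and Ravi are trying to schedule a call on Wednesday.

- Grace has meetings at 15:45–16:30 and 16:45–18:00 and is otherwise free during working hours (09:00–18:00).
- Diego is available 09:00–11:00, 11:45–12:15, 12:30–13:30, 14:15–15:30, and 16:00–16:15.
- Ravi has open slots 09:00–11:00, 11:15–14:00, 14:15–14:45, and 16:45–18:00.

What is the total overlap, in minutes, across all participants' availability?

Grace free within 09:00–18:00: 09:00–15:45, 16:30–16:45.
Grace ∩ Diego: 09:00–11:00, 11:45–12:15, 12:30–13:30, 14:15–15:30.
Grace ∩ Diego ∩ Ravi: 09:00–11:00, 11:45–12:15, 12:30–13:30, 14:15–14:45.
Total common minutes: 120 + 30 + 60 + 30 = 240.

240 minutes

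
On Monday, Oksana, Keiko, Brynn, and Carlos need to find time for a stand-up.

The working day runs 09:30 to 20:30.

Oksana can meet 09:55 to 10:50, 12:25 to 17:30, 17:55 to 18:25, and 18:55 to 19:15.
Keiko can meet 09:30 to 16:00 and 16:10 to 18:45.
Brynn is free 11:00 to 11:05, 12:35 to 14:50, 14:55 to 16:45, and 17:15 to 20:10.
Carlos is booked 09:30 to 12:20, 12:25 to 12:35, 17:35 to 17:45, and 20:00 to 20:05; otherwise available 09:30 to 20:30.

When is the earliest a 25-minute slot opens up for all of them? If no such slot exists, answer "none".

12:35

Carlos free within 09:30–20:30: 12:20–12:25, 12:35–17:35, 17:45–20:00, 20:05–20:30.
Oksana ∩ Keiko: 09:55–10:50, 12:25–16:00, 16:10–17:30, 17:55–18:25.
Oksana ∩ Keiko ∩ Brynn: 12:35–14:50, 14:55–16:00, 16:10–16:45, 17:15–17:30, 17:55–18:25.
Oksana ∩ Keiko ∩ Brynn ∩ Carlos: 12:35–14:50, 14:55–16:00, 16:10–16:45, 17:15–17:30, 17:55–18:25.
Windows ≥ 25 min: 12:35–14:50, 14:55–16:00, 16:10–16:45, 17:55–18:25.
Earliest such window starts at 12:35.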